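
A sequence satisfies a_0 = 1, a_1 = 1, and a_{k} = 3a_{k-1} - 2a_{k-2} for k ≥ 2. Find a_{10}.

1

The ordinary generating function has denominator 1 - 3q + 2q^2.
Iterating the recurrence: a_0,…,a_{10} = 1, 1, 1, 1, 1, 1, 1, 1, 1, 1, 1.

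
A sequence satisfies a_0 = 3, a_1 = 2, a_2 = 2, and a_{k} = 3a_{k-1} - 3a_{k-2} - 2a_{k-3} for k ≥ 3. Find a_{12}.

The ordinary generating function has denominator 1 - 3z + 3z^2 + 2z^3.
Iterating the recurrence: a_0,…,a_{12} = 3, 2, 2, -6, -28, -70, -114, -76, 254, 1218, 3044, 4970, 3342.

3342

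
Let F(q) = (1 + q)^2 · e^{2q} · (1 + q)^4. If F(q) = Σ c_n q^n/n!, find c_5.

The EGF product rule gives c_5 = Σ_{k_1+k_2+k_3=5} C(5; k_1,k_2,k_3) · ∏ g_i(k_i), where (1+q)^2 gives the falling factorial (2)_k; e^{2q} gives (2)^k; (1+q)^4 gives the falling factorial (4)_k.
g_1(k) for k = 0…5: 1, 2, 2, 0, 0, 0.
g_2(k) for k = 0…5: 1, 2, 4, 8, 16, 32.
g_3(k) for k = 0…5: 1, 4, 12, 24, 24, 0.
First combine the last two factors: h(k) = Σ_j C(k,j)·g_2(j)·g_3(k−j) for k = 0…5: 1, 6, 32, 152, 648, 2512.
c_5 = Σ_k C(5,k)·g_1(k)·h(5−k) = 1·1·2512 + 5·2·648 + 10·2·152 = 2512 + 6480 + 3040 = 12032.

12032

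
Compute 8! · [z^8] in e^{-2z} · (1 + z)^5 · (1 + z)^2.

The EGF product rule gives c_8 = Σ_{k_1+k_2+k_3=8} C(8; k_1,k_2,k_3) · ∏ g_i(k_i), where e^{-2z} gives (-2)^k; (1+z)^5 gives the falling factorial (5)_k; (1+z)^2 gives the falling factorial (2)_k.
g_1(k) for k = 0…8: 1, -2, 4, -8, 16, -32, 64, -128, 256.
g_2(k) for k = 0…8: 1, 5, 20, 60, 120, 120, 0, 0, 0.
g_3(k) for k = 0…8: 1, 2, 2, 0, 0, 0, 0, 0, 0.
First combine the last two factors: h(k) = Σ_j C(k,j)·g_2(j)·g_3(k−j) for k = 0…8: 1, 7, 42, 210, 840, 2520, 5040, 5040, 0.
c_8 = Σ_k C(8,k)·g_1(k)·h(8−k) = 8·(-2)·5040 + 28·4·5040 + 56·(-8)·2520 + 70·16·840 + 56·(-32)·210 + 28·64·42 + 8·(-128)·7 + 1·256·1 = −80640 + 564480 − 1128960 + 940800 − 376320 + 75264 − 7168 + 256 = -12288.

-12288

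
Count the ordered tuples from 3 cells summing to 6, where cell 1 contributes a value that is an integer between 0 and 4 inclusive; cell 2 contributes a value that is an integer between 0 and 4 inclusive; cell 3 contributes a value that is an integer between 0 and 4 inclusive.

The generating function for the choices is (1 + x + x² + x³ + x⁴)·(1 + x + x² + x³ + x⁴)·(1 + x + x² + x³ + x⁴); the count is [x⁶].
(1 + x + x² + x³ + x⁴) has coefficients 1,1,1,1,1 for degrees 0…4.
(1 + x + x² + x³ + x⁴) has coefficients 1,1,1,1,1,0,0 for degrees 0…6.
Finally multiplying by (1 + x + x² + x³ + x⁴), the product of all factors after the first has coefficients 1,2,3,4,5,4,3 for degrees 0…6.
[x⁶] = 1·3 + 1·4 + 1·5 + 1·4 + 1·3 = 19.

19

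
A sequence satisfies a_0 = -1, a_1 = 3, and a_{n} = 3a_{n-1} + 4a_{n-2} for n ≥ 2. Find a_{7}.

The ordinary generating function has denominator 1 - 3q - 4q^2.
Iterating the recurrence: a_0,…,a_{7} = -1, 3, 5, 27, 101, 411, 1637, 6555.

6555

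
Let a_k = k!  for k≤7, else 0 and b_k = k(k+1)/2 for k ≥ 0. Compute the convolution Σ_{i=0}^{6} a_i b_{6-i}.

Write out a_i and b_{6-i} for i = 0,…,6 and sum the products.
Σ = 1·21 + 1·15 + 2·10 + 6·6 + 24·3 + 120·1 + 720·0 = 284.

284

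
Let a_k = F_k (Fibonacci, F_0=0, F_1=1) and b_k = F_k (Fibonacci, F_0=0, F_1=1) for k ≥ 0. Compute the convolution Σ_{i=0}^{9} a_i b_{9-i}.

This is [x^9] in the product of the two ordinary generating functions.
Σ = 0·34 + 1·21 + 1·13 + 2·8 + 3·5 + 5·3 + 8·2 + 13·1 + 21·1 + 34·0 = 130.

130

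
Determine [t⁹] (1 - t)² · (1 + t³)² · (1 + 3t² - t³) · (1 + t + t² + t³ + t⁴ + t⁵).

(1 - t)² has coefficients 1,-2,1 for degrees 0…2.
(1 + t³)² has coefficients 1,0,0,2,0,0,1,0,0,0 for degrees 0…9.
Multiplying by (1 + 3t² - t³) gives running coefficients 1,0,3,1,0,6,-1,0,3,-1 for degrees 0…9.
Finally multiplying by (1 + t + t² + t³ + t⁴ + t⁵), the product of all factors after the first has coefficients 1,1,4,5,5,11,9,9,9,7 for degrees 0…9.
[t⁹] = 1·7 − 2·9 + 1·9 = -2.

-2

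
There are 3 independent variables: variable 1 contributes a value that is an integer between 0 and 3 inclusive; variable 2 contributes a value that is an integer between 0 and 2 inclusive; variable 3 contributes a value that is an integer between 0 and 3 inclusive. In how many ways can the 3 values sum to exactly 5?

The generating function for the choices is (1 + z + z² + z³)·(1 + z + z²)·(1 + z + z² + z³); the count is [z⁵].
(1 + z + z² + z³) has coefficients 1,1,1,1 for degrees 0…3.
(1 + z + z²) has coefficients 1,1,1,0,0,0 for degrees 0…5.
Finally multiplying by (1 + z + z² + z³), the product of all factors after the first has coefficients 1,2,3,3,2,1 for degrees 0…5.
[z⁵] = 1·1 + 1·2 + 1·3 + 1·3 = 9.

9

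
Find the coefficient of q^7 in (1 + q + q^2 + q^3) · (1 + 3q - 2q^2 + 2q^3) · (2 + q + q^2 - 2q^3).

(1 + q + q^2 + q^3) has coefficients 1,1,1,1 for degrees 0…3.
(1 + 3q - 2q^2 + 2q^3) has coefficients 1,3,-2,2,0,0,0,0 for degrees 0…7.
Finally multiplying by (2 + q + q^2 - 2q^3), the product of all factors after the first has coefficients 2,7,0,3,-6,6,-4,0 for degrees 0…7.
[q^7] = 1·0 + 1·(-4) + 1·6 + 1·(-6) = -4.

-4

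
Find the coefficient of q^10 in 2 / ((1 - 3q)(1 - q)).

177146

The denominator gives the recurrence a_n = 4a_(n−1) − 3a_(n−2) for n ≥ 2; the numerator fixes a_0 = 2, a_1 = 8.
Iterating: 2, 8, 26, 80, 242, 728, 2186, 6560, 19682, 59048, 177146, so a_10 = 177146.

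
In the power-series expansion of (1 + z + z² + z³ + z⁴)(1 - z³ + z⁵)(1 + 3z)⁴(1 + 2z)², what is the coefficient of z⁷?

1080

(1 + z + z² + z³ + z⁴) has coefficients 1,1,1,1,1 for degrees 0…4.
(1 - z³ + z⁵) has coefficients 1,0,0,-1,0,1,0,0 for degrees 0…7.
Multiplying by (1 + 3z)⁴ gives running coefficients 1,12,54,107,69,-53,-96,-27 for degrees 0…7.
Finally multiplying by (1 + 2z)², the product of all factors after the first has coefficients 1,16,106,371,713,651,-32,-623 for degrees 0…7.
[z⁷] = 1·(-623) + 1·(-32) + 1·651 + 1·713 + 1·371 = 1080.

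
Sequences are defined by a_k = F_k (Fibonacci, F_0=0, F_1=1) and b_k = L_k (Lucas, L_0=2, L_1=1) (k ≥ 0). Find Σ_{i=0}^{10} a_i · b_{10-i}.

605

Write out a_i and b_{10-i} for i = 0,…,10 and sum the products.
Σ = 0·123 + 1·76 + 1·47 + 2·29 + 3·18 + 5·11 + 8·7 + 13·4 + 21·3 + 34·1 + 55·2 = 605.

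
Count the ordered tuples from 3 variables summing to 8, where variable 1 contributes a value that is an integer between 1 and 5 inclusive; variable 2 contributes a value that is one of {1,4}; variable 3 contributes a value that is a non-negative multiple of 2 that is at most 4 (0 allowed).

The generating function for the choices is (t + t^2 + t^3 + t^4 + t^5)·(t + t^4)·(1 + t^2 + t^4); the count is [t^8].
(t + t^2 + t^3 + t^4 + t^5) has coefficients 0,1,1,1,1,1 for degrees 0…5.
(t + t^4) has coefficients 0,1,0,0,1,0,0,0,0 for degrees 0…8.
Finally multiplying by (1 + t^2 + t^4), the product of all factors after the first has coefficients 0,1,0,1,1,1,1,0,1 for degrees 0…8.
[t^8] = 1·0 + 1·1 + 1·1 + 1·1 + 1·1 = 4.

4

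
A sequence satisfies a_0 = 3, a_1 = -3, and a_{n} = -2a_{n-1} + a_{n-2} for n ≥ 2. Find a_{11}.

The ordinary generating function has denominator 1 + 2q - q^2.
Iterating the recurrence: a_0,…,a_{11} = 3, -3, 9, -21, 51, -123, 297, -717, 1731, -4179, 10089, -24357.

-24357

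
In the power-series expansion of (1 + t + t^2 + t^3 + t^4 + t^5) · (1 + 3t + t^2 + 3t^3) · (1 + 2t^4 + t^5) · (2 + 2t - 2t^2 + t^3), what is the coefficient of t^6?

64

(1 + t + t^2 + t^3 + t^4 + t^5) has coefficients 1,1,1,1,1,1 for degrees 0…5.
(1 + 3t + t^2 + 3t^3) has coefficients 1,3,1,3,0,0,0 for degrees 0…6.
Multiplying by (1 + 2t^4 + t^5) gives running coefficients 1,3,1,3,2,7,5 for degrees 0…6.
Finally multiplying by (2 + 2t - 2t^2 + t^3), the product of all factors after the first has coefficients 2,8,6,3,11,13,23 for degrees 0…6.
[t^6] = 1·23 + 1·13 + 1·11 + 1·3 + 1·6 + 1·8 = 64.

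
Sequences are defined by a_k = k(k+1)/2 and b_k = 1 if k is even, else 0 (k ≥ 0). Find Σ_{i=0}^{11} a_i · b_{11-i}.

Write out a_i and b_{11-i} for i = 0,…,11 and sum the products.
Σ = 0·0 + 1·1 + 3·0 + 6·1 + 10·0 + 15·1 + 21·0 + 28·1 + 36·0 + 45·1 + 55·0 + 66·1 = 161.

161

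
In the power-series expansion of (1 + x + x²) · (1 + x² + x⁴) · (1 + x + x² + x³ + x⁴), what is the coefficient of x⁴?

7

(1 + x + x²) has coefficients 1,1,1 for degrees 0…2.
(1 + x² + x⁴) has coefficients 1,0,1,0,1 for degrees 0…4.
Finally multiplying by (1 + x + x² + x³ + x⁴), the product of all factors after the first has coefficients 1,1,2,2,3 for degrees 0…4.
[x⁴] = 1·3 + 1·2 + 1·2 = 7.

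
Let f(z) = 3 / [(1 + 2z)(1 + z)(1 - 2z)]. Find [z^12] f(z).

Partial fractions give a closed form: a_n = (3)·(-2)^n + (-1)·(-1)^n + (1)·2^n.
At n = 12: a_12 = 16383.

16383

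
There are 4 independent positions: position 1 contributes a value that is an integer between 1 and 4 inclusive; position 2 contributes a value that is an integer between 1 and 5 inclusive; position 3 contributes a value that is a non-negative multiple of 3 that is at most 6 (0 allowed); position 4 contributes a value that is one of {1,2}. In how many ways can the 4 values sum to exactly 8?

12

The generating function for the choices is (y + y² + y³ + y⁴)·(y + y² + y³ + y⁴ + y⁵)·(1 + y³ + y⁶)·(y + y²); the count is [y⁸].
(y + y² + y³ + y⁴) has coefficients 0,1,1,1,1 for degrees 0…4.
(y + y² + y³ + y⁴ + y⁵) has coefficients 0,1,1,1,1,1,0,0,0 for degrees 0…8.
Multiplying by (1 + y³ + y⁶) gives running coefficients 0,1,1,1,2,2,1,2,2 for degrees 0…8.
Finally multiplying by (y + y²), the product of all factors after the first has coefficients 0,0,1,2,2,3,4,3,3 for degrees 0…8.
[y⁸] = 1·3 + 1·4 + 1·3 + 1·2 = 12.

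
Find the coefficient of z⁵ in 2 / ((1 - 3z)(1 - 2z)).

Partial fractions give a closed form: a_n = (6)·3^n + (-4)·2^n.
At n = 5: a_5 = 1330.

1330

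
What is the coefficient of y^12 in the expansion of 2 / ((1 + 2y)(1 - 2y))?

8192

The denominator gives the recurrence a_n = 4a_(n−2) for n ≥ 2; the numerator fixes a_0 = 2, a_1 = 0.
Iterating: 2, 0, 8, 0, 32, 0, 128, 0, 512, 0, 2048, 0, 8192, so a_12 = 8192.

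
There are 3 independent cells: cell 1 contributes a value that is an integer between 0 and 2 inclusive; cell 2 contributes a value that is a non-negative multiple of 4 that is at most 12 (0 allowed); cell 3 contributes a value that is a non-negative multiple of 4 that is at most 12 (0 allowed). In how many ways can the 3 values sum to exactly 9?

The generating function for the choices is (1 + y + y^2)·(1 + y^4 + y^8 + y^12)·(1 + y^4 + y^8 + y^12); the count is [y^9].
(1 + y + y^2) has coefficients 1,1,1 for degrees 0…2.
(1 + y^4 + y^8 + y^12) has coefficients 1,0,0,0,1,0,0,0,1,0 for degrees 0…9.
Finally multiplying by (1 + y^4 + y^8 + y^12), the product of all factors after the first has coefficients 1,0,0,0,2,0,0,0,3,0 for degrees 0…9.
[y^9] = 1·0 + 1·3 + 1·0 = 3.

3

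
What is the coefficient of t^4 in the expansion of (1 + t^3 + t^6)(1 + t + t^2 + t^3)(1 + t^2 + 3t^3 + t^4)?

6

(1 + t^3 + t^6) has coefficients 1,0,0,1,0 for degrees 0…4.
(1 + t + t^2 + t^3) has coefficients 1,1,1,1,0 for degrees 0…4.
Finally multiplying by (1 + t^2 + 3t^3 + t^4), the product of all factors after the first has coefficients 1,1,2,5,5 for degrees 0…4.
[t^4] = 1·5 + 1·1 = 6.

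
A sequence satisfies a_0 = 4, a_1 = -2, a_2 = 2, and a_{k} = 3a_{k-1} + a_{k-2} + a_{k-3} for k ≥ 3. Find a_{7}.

The ordinary generating function has denominator 1 - 3t - t^2 - t^3.
Iterating the recurrence: a_0,…,a_{7} = 4, -2, 2, 8, 24, 82, 278, 940.

940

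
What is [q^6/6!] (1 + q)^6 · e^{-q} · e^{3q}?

The EGF product rule gives c_6 = Σ_{k_1+k_2+k_3=6} C(6; k_1,k_2,k_3) · ∏ g_i(k_i), where (1+q)^6 gives the falling factorial (6)_k; e^{-q} gives (-1)^k; e^{3q} gives (3)^k.
g_1(k) for k = 0…6: 1, 6, 30, 120, 360, 720, 720.
g_2(k) for k = 0…6: 1, -1, 1, -1, 1, -1, 1.
g_3(k) for k = 0…6: 1, 3, 9, 27, 81, 243, 729.
First combine the last two factors: h(k) = Σ_j C(k,j)·g_2(j)·g_3(k−j) for k = 0…6: 1, 2, 4, 8, 16, 32, 64.
c_6 = Σ_k C(6,k)·g_1(k)·h(6−k) = 1·1·64 + 6·6·32 + 15·30·16 + 20·120·8 + 15·360·4 + 6·720·2 + 1·720·1 = 64 + 1152 + 7200 + 19200 + 21600 + 8640 + 720 = 58576.

58576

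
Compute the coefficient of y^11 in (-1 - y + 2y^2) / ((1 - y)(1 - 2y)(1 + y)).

-2731

Partial fractions give a closed form: a_n = (-4/3)·2^n + (1/3)·(-1)^n.
At n = 11: a_11 = -2731.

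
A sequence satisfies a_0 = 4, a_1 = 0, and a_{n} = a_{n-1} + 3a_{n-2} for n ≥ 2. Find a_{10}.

The ordinary generating function has denominator 1 - y - 3y^2.
Iterating the recurrence: a_0,…,a_{10} = 4, 0, 12, 12, 48, 84, 228, 480, 1164, 2604, 6096.

6096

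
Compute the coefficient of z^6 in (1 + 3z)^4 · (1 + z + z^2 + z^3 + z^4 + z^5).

(1 + 3z)^4 has coefficients 1,12,54,108,81 for degrees 0…4.
(1 + z + z^2 + z^3 + z^4 + z^5) has coefficients 1,1,1,1,1,1,0 for degrees 0…6.
[z^6] = 1·0 + 12·1 + 54·1 + 108·1 + 81·1 = 255.

255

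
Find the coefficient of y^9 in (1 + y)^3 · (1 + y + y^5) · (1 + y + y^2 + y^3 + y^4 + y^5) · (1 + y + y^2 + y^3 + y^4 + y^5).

(1 + y)^3 has coefficients 1,3,3,1 for degrees 0…3.
(1 + y + y^5) has coefficients 1,1,0,0,0,1,0,0,0,0 for degrees 0…9.
Multiplying by (1 + y + y^2 + y^3 + y^4 + y^5) gives running coefficients 1,2,2,2,2,3,2,1,1,1 for degrees 0…9.
Finally multiplying by (1 + y + y^2 + y^3 + y^4 + y^5), the product of all factors after the first has coefficients 1,3,5,7,9,12,13,12,11,10 for degrees 0…9.
[y^9] = 1·10 + 3·11 + 3·12 + 1·13 = 92.

92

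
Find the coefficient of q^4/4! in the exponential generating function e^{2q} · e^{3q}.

The EGF product rule gives c_4 = Σ_{k_1+k_2=4} C(4; k_1,k_2) · ∏ g_i(k_i), where e^{2q} gives (2)^k; e^{3q} gives (3)^k.
g_1(k) for k = 0…4: 1, 2, 4, 8, 16.
g_2(k) for k = 0…4: 1, 3, 9, 27, 81.
c_4 = Σ_k C(4,k)·g_1(k)·g_2(4−k) = 1·1·81 + 4·2·27 + 6·4·9 + 4·8·3 + 1·16·1 = 81 + 216 + 216 + 96 + 16 = 625.

625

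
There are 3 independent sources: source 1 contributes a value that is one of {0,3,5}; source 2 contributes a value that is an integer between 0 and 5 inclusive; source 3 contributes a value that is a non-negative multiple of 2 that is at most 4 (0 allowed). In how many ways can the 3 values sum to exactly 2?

The generating function for the choices is (1 + y³ + y⁵)·(1 + y + y² + y³ + y⁴ + y⁵)·(1 + y² + y⁴); the count is [y²].
(1 + y³ + y⁵) has coefficients 1,0,0 for degrees 0…2.
(1 + y + y² + y³ + y⁴ + y⁵) has coefficients 1,1,1 for degrees 0…2.
Finally multiplying by (1 + y² + y⁴), the product of all factors after the first has coefficients 1,1,2 for degrees 0…2.
[y²] = 1·2 = 2.

2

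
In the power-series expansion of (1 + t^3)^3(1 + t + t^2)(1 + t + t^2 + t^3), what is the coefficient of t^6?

12

(1 + t^3)^3 has coefficients 1,0,0,3,0,0,3 for degrees 0…6.
(1 + t + t^2) has coefficients 1,1,1,0,0,0,0 for degrees 0…6.
Finally multiplying by (1 + t + t^2 + t^3), the product of all factors after the first has coefficients 1,2,3,3,2,1,0 for degrees 0…6.
[t^6] = 1·0 + 3·3 + 3·1 = 12.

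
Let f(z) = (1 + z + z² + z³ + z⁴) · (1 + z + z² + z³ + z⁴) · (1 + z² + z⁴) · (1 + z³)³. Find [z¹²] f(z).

58

(1 + z + z² + z³ + z⁴) has coefficients 1,1,1,1,1 for degrees 0…4.
(1 + z + z² + z³ + z⁴) has coefficients 1,1,1,1,1,0,0,0,0,0,0,0,0 for degrees 0…12.
Multiplying by (1 + z² + z⁴) gives running coefficients 1,1,2,2,3,2,2,1,1,0,0,0,0 for degrees 0…12.
Finally multiplying by (1 + z³)³, the product of all factors after the first has coefficients 1,1,2,5,6,8,11,13,13,13,13,11,8 for degrees 0…12.
[z¹²] = 1·8 + 1·11 + 1·13 + 1·13 + 1·13 = 58.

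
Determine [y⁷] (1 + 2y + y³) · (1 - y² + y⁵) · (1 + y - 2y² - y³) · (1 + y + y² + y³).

7

(1 + 2y + y³) has coefficients 1,2,0,1 for degrees 0…3.
(1 - y² + y⁵) has coefficients 1,0,-1,0,0,1,0,0 for degrees 0…7.
Multiplying by (1 + y - 2y² - y³) gives running coefficients 1,1,-3,-2,2,2,1,-2 for degrees 0…7.
Finally multiplying by (1 + y + y² + y³), the product of all factors after the first has coefficients 1,2,-1,-3,-2,-1,3,3 for degrees 0…7.
[y⁷] = 1·3 + 2·3 + 1·(-2) = 7.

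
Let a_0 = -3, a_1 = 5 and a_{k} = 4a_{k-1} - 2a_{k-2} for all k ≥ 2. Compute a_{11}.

The ordinary generating function has denominator 1 - 4z + 2z^2.
Iterating the recurrence: a_0,…,a_{11} = -3, 5, 26, 94, 324, 1108, 3784, 12920, 44112, 150608, 514208, 1755616.

1755616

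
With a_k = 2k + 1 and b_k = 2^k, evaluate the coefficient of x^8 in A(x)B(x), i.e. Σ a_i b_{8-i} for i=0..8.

Write out a_i and b_{8-i} for i = 0,…,8 and sum the products.
Σ = 1·256 + 3·128 + 5·64 + 7·32 + 9·16 + 11·8 + 13·4 + 15·2 + 17·1 = 1515.

1515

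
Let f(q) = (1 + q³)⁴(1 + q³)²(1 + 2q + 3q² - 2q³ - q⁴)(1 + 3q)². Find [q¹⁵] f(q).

(1 + q³)⁴ has coefficients 1,0,0,4,0,0,6,0,0,4,0,0,1 for degrees 0…12.
(1 + q³)² has coefficients 1,0,0,2,0,0,1,0,0,0,0,0,0,0,0,0 for degrees 0…15.
Multiplying by (1 + 2q + 3q² - 2q³ - q⁴) gives running coefficients 1,2,3,0,3,6,-3,0,3,-2,-1,0,0,0,0,0 for degrees 0…15.
Finally multiplying by (1 + 3q)², the product of all factors after the first has coefficients 1,8,24,36,30,24,60,36,-24,16,14,-24,-9,0,0,0 for degrees 0…15.
[q¹⁵] = 1·0 + 4·(-9) + 6·16 + 4·60 + 1·36 = 336.

336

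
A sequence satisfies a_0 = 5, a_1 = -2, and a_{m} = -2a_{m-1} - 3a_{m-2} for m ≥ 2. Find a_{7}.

-176

The ordinary generating function has denominator 1 + 2z + 3z^2.
Iterating the recurrence: a_0,…,a_{7} = 5, -2, -11, 28, -23, -38, 145, -176.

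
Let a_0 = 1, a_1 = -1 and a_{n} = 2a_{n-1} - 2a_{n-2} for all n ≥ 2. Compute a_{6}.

The ordinary generating function has denominator 1 - 2y + 2y^2.
Iterating the recurrence: a_0,…,a_{6} = 1, -1, -4, -6, -4, 4, 16.

16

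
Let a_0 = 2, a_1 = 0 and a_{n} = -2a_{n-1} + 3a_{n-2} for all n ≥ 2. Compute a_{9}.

The ordinary generating function has denominator 1 + 2t - 3t^2.
Iterating the recurrence: a_0,…,a_{9} = 2, 0, 6, -12, 42, -120, 366, -1092, 3282, -9840.

-9840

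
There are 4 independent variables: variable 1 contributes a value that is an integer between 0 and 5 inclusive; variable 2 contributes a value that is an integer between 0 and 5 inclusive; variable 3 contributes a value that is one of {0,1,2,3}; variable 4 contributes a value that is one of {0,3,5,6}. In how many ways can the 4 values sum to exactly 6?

34

The generating function for the choices is (1 + y + y² + y³ + y⁴ + y⁵)·(1 + y + y² + y³ + y⁴ + y⁵)·(1 + y + y² + y³)·(1 + y³ + y⁵ + y⁶); the count is [y⁶].
(1 + y + y² + y³ + y⁴ + y⁵) has coefficients 1,1,1,1,1,1 for degrees 0…5.
(1 + y + y² + y³ + y⁴ + y⁵) has coefficients 1,1,1,1,1,1,0 for degrees 0…6.
Multiplying by (1 + y + y² + y³) gives running coefficients 1,2,3,4,4,4,3 for degrees 0…6.
Finally multiplying by (1 + y³ + y⁵ + y⁶), the product of all factors after the first has coefficients 1,2,3,5,6,8,10 for degrees 0…6.
[y⁶] = 1·10 + 1·8 + 1·6 + 1·5 + 1·3 + 1·2 = 34.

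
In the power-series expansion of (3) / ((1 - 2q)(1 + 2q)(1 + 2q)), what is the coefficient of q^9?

-7680

The denominator gives the recurrence a_n = −2a_(n−1) + 4a_(n−2) + 8a_(n−3) for n ≥ 3; the numerator fixes a_0 = 3, a_1 = -6, a_2 = 24.
Iterating: 3, -6, 24, -48, 144, -288, 768, -1536, 3840, -7680, so a_9 = -7680.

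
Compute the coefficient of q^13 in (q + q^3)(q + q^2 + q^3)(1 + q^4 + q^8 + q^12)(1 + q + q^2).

4

(q + q^3) has coefficients 0,1,0,1 for degrees 0…3.
(q + q^2 + q^3) has coefficients 0,1,1,1,0,0,0,0,0,0,0,0,0,0 for degrees 0…13.
Multiplying by (1 + q^4 + q^8 + q^12) gives running coefficients 0,1,1,1,0,1,1,1,0,1,1,1,0,1 for degrees 0…13.
Finally multiplying by (1 + q + q^2), the product of all factors after the first has coefficients 0,1,2,3,2,2,2,3,2,2,2,3,2,2 for degrees 0…13.
[q^13] = 1·2 + 1·2 = 4.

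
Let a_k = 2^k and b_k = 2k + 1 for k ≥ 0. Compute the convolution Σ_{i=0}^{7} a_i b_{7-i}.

749

Write out a_i and b_{7-i} for i = 0,…,7 and sum the products.
Σ = 1·15 + 2·13 + 4·11 + 8·9 + 16·7 + 32·5 + 64·3 + 128·1 = 749.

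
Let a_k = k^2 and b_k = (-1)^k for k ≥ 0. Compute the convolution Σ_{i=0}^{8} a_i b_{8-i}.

36

Write out a_i and b_{8-i} for i = 0,…,8 and sum the products.
Σ = 0·1 + 1·(-1) + 4·1 + 9·(-1) + 16·1 + 25·(-1) + 36·1 + 49·(-1) + 64·1 = 36.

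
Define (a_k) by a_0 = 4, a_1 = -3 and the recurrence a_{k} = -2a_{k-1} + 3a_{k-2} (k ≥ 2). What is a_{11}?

The ordinary generating function has denominator 1 + 2t - 3t^2.
Iterating the recurrence: a_0,…,a_{11} = 4, -3, 18, -45, 144, -423, 1278, -3825, 11484, -34443, 103338, -310005.

-310005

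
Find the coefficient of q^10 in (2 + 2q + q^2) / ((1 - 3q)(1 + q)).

The denominator gives the recurrence a_n = 2a_(n−1) + 3a_(n−2) for n ≥ 3; the numerator fixes a_0 = 2, a_1 = 6, a_2 = 19.
Iterating: 2, 6, 19, 56, 169, 506, 1519, 4556, 13669, 41006, 123019, so a_10 = 123019.

123019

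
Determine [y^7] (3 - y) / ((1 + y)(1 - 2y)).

212

The denominator gives the recurrence a_n = a_(n−1) + 2a_(n−2) for n ≥ 2; the numerator fixes a_0 = 3, a_1 = 2.
Iterating: 3, 2, 8, 12, 28, 52, 108, 212, so a_7 = 212.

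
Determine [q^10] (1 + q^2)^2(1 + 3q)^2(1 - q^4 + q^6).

(1 + q^2)^2 has coefficients 1,0,2,0,1 for degrees 0…4.
(1 + 3q)^2 has coefficients 1,6,9,0,0,0,0,0,0,0,0 for degrees 0…10.
Finally multiplying by (1 - q^4 + q^6), the product of all factors after the first has coefficients 1,6,9,0,-1,-6,-8,6,9,0,0 for degrees 0…10.
[q^10] = 1·0 + 2·9 + 1·(-8) = 10.

10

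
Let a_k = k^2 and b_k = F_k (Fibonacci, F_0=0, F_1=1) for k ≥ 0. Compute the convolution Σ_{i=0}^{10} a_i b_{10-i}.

839

This is [x^10] in the product of the two ordinary generating functions.
Σ = 0·55 + 1·34 + 4·21 + 9·13 + 16·8 + 25·5 + 36·3 + 49·2 + 64·1 + 81·1 + 100·0 = 839.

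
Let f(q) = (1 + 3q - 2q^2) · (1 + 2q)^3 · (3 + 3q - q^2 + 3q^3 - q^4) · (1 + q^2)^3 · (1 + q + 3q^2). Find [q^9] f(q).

(1 + 3q - 2q^2) has coefficients 1,3,-2 for degrees 0…2.
(1 + 2q)^3 has coefficients 1,6,12,8,0,0,0,0,0,0 for degrees 0…9.
Multiplying by (3 + 3q - q^2 + 3q^3 - q^4) gives running coefficients 3,21,53,57,29,22,12,-8,0,0 for degrees 0…9.
Multiplying by (1 + q^2)^3 gives running coefficients 3,21,62,120,197,256,261,250,176,99 for degrees 0…9.
Finally multiplying by (1 + q + 3q^2), the product of all factors after the first has coefficients 3,24,92,245,503,813,1108,1279,1209,1025 for degrees 0…9.
[q^9] = 1·1025 + 3·1209 − 2·1279 = 2094.

2094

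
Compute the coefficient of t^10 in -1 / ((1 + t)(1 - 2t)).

-683

Partial fractions give a closed form: a_n = (-1/3)·(-1)^n + (-2/3)·2^n.
At n = 10: a_10 = -683.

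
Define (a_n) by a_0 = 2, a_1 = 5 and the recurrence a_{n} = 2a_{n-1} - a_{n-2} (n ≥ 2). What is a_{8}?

The ordinary generating function has denominator 1 - 2q + q^2.
Iterating the recurrence: a_0,…,a_{8} = 2, 5, 8, 11, 14, 17, 20, 23, 26.

26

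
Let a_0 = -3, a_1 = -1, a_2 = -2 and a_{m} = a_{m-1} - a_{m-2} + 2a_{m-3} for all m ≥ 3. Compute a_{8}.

-18

The ordinary generating function has denominator 1 - z + z^2 - 2z^3.
Iterating the recurrence: a_0,…,a_{8} = -3, -1, -2, -7, -7, -4, -11, -21, -18.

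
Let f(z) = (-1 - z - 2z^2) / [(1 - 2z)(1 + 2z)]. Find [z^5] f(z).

The denominator gives the recurrence a_n = 4a_(n−2) for n ≥ 3; the numerator fixes a_0 = -1, a_1 = -1, a_2 = -6.
Iterating: -1, -1, -6, -4, -24, -16, so a_5 = -16.

-16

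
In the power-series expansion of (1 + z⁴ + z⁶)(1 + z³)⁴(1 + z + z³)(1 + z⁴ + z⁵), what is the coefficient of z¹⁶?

(1 + z⁴ + z⁶) has coefficients 1,0,0,0,1,0,1 for degrees 0…6.
(1 + z³)⁴ has coefficients 1,0,0,4,0,0,6,0,0,4,0,0,1,0,0,0,0 for degrees 0…16.
Multiplying by (1 + z + z³) gives running coefficients 1,1,0,5,4,0,10,6,0,10,4,0,5,1,0,1,0 for degrees 0…16.
Finally multiplying by (1 + z⁴ + z⁵), the product of all factors after the first has coefficients 1,1,0,5,5,2,11,11,9,14,14,16,11,11,14,5,5 for degrees 0…16.
[z¹⁶] = 1·5 + 1·11 + 1·14 = 30.

30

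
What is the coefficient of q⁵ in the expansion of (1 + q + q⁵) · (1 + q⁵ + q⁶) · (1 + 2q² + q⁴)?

3

(1 + q + q⁵) has coefficients 1,1,0,0,0,1 for degrees 0…5.
(1 + q⁵ + q⁶) has coefficients 1,0,0,0,0,1 for degrees 0…5.
Finally multiplying by (1 + 2q² + q⁴), the product of all factors after the first has coefficients 1,0,2,0,1,1 for degrees 0…5.
[q⁵] = 1·1 + 1·1 + 1·1 = 3.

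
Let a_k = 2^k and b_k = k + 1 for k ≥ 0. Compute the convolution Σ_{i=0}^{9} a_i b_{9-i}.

The convolution is the x^9 coefficient of A(x)B(x).
Σ = 1·10 + 2·9 + 4·8 + 8·7 + 16·6 + 32·5 + 64·4 + 128·3 + 256·2 + 512·1 = 2036.

2036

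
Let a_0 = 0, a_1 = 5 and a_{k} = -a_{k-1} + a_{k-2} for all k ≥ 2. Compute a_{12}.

The ordinary generating function has denominator 1 + z - z^2.
Iterating the recurrence: a_0,…,a_{12} = 0, 5, -5, 10, -15, 25, -40, 65, -105, 170, -275, 445, -720.

-720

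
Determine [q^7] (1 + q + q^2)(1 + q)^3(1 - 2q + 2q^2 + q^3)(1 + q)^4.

176

(1 + q + q^2) has coefficients 1,1,1 for degrees 0…2.
(1 + q)^3 has coefficients 1,3,3,1,0,0,0,0 for degrees 0…7.
Multiplying by (1 - 2q + 2q^2 + q^3) gives running coefficients 1,1,-1,2,7,5,1,0 for degrees 0…7.
Finally multiplying by (1 + q)^4, the product of all factors after the first has coefficients 1,5,9,8,14,42,70,64 for degrees 0…7.
[q^7] = 1·64 + 1·70 + 1·42 = 176.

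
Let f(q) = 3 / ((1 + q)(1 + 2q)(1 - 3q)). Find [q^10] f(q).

82173

Partial fractions give a closed form: a_n = (-3/4)·(-1)^n + (12/5)·(-2)^n + (27/20)·3^n.
At n = 10: a_10 = 82173.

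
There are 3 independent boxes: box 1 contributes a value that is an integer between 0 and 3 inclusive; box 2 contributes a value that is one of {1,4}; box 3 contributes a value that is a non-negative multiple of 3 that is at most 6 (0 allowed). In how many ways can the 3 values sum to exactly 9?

The generating function for the choices is (1 + x + x² + x³)·(x + x⁴)·(1 + x³ + x⁶); the count is [x⁹].
(1 + x + x² + x³) has coefficients 1,1,1,1 for degrees 0…3.
(x + x⁴) has coefficients 0,1,0,0,1,0,0,0,0,0 for degrees 0…9.
Finally multiplying by (1 + x³ + x⁶), the product of all factors after the first has coefficients 0,1,0,0,2,0,0,2,0,0 for degrees 0…9.
[x⁹] = 1·0 + 1·0 + 1·2 + 1·0 = 2.

2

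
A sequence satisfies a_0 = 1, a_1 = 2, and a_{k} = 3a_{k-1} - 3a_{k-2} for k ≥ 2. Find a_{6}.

The ordinary generating function has denominator 1 - 3z + 3z^2.
Iterating the recurrence: a_0,…,a_{6} = 1, 2, 3, 3, 0, -9, -27.

-27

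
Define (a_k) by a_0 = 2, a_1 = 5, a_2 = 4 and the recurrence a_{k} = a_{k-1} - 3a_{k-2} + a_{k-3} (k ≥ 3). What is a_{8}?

The ordinary generating function has denominator 1 - x + 3x^2 - x^3.
Iterating the recurrence: a_0,…,a_{8} = 2, 5, 4, -9, -16, 15, 54, -7, -154.

-154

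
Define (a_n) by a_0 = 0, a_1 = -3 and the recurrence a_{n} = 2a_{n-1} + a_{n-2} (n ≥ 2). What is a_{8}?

-1224

The ordinary generating function has denominator 1 - 2y - y^2.
Iterating the recurrence: a_0,…,a_{8} = 0, -3, -6, -15, -36, -87, -210, -507, -1224.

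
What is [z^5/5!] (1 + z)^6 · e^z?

The EGF product rule gives c_5 = Σ_{k_1+k_2=5} C(5; k_1,k_2) · ∏ g_i(k_i), where (1+z)^6 gives the falling factorial (6)_k; e^z gives (1)^k.
g_1(k) for k = 0…5: 1, 6, 30, 120, 360, 720.
g_2(k) for k = 0…5: 1, 1, 1, 1, 1, 1.
c_5 = Σ_k C(5,k)·g_1(k)·g_2(5−k) = 1·1·1 + 5·6·1 + 10·30·1 + 10·120·1 + 5·360·1 + 1·720·1 = 1 + 30 + 300 + 1200 + 1800 + 720 = 4051.

4051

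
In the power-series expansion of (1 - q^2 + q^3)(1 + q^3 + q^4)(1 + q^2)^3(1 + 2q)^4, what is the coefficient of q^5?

(1 - q^2 + q^3) has coefficients 1,0,-1,1 for degrees 0…3.
(1 + q^3 + q^4) has coefficients 1,0,0,1,1,0 for degrees 0…5.
Multiplying by (1 + q^2)^3 gives running coefficients 1,0,3,1,4,3 for degrees 0…5.
Finally multiplying by (1 + 2q)^4, the product of all factors after the first has coefficients 1,8,27,57,100,155 for degrees 0…5.
[q^5] = 1·155 − 1·57 + 1·27 = 125.

125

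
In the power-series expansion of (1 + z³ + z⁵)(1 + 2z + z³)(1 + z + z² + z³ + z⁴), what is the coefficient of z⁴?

7

(1 + z³ + z⁵) has coefficients 1,0,0,1,0 for degrees 0…4.
(1 + 2z + z³) has coefficients 1,2,0,1,0 for degrees 0…4.
Finally multiplying by (1 + z + z² + z³ + z⁴), the product of all factors after the first has coefficients 1,3,3,4,4 for degrees 0…4.
[z⁴] = 1·4 + 1·3 = 7.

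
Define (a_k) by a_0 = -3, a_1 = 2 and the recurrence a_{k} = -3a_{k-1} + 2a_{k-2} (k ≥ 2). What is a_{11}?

The ordinary generating function has denominator 1 + 3z - 2z^2.
Iterating the recurrence: a_0,…,a_{11} = -3, 2, -12, 40, -144, 512, -1824, 6496, -23136, 82400, -293472, 1045216.

1045216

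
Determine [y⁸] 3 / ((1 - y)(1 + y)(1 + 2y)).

1023

Partial fractions give a closed form: a_n = (1/2)·1^n + (-3/2)·(-1)^n + (4)·(-2)^n.
At n = 8: a_8 = 1023.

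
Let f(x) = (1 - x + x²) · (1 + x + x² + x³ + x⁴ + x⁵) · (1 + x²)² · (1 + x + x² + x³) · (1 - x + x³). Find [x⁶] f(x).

(1 - x + x²) has coefficients 1,-1,1 for degrees 0…2.
(1 + x + x² + x³ + x⁴ + x⁵) has coefficients 1,1,1,1,1,1,0 for degrees 0…6.
Multiplying by (1 + x²)² gives running coefficients 1,1,3,3,4,4,3 for degrees 0…6.
Multiplying by (1 + x + x² + x³) gives running coefficients 1,2,5,8,11,14,14 for degrees 0…6.
Finally multiplying by (1 - x + x³), the product of all factors after the first has coefficients 1,1,3,4,5,8,8 for degrees 0…6.
[x⁶] = 1·8 − 1·8 + 1·5 = 5.

5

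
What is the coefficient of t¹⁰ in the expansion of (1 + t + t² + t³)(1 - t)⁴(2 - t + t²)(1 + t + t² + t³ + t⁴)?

-5

(1 + t + t² + t³) has coefficients 1,1,1,1 for degrees 0…3.
(1 - t)⁴ has coefficients 1,-4,6,-4,1,0,0,0,0,0,0 for degrees 0…10.
Multiplying by (2 - t + t²) gives running coefficients 2,-9,17,-18,12,-5,1,0,0,0,0 for degrees 0…10.
Finally multiplying by (1 + t + t² + t³ + t⁴), the product of all factors after the first has coefficients 2,-7,10,-8,4,-3,7,-10,8,-4,1 for degrees 0…10.
[t¹⁰] = 1·1 + 1·(-4) + 1·8 + 1·(-10) = -5.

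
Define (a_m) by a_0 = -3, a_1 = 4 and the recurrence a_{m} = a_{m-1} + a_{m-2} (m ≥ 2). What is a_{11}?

The ordinary generating function has denominator 1 - z - z^2.
Iterating the recurrence: a_0,…,a_{11} = -3, 4, 1, 5, 6, 11, 17, 28, 45, 73, 118, 191.

191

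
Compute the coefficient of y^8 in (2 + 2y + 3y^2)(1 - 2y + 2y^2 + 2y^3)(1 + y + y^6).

3

(2 + 2y + 3y^2) has coefficients 2,2,3 for degrees 0…2.
(1 - 2y + 2y^2 + 2y^3) has coefficients 1,-2,2,2,0,0,0,0,0 for degrees 0…8.
Finally multiplying by (1 + y + y^6), the product of all factors after the first has coefficients 1,-1,0,4,2,0,1,-2,2 for degrees 0…8.
[y^8] = 2·2 + 2·(-2) + 3·1 = 3.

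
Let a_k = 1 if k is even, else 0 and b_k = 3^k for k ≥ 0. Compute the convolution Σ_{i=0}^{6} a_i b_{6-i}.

820

The convolution is the t^6 coefficient of A(t)B(t).
Σ = 1·729 + 0·243 + 1·81 + 0·27 + 1·9 + 0·3 + 1·1 = 820.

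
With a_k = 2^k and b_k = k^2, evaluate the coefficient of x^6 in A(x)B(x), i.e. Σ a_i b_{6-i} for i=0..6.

318

This is [x^6] in the product of the two ordinary generating functions.
Σ = 1·36 + 2·25 + 4·16 + 8·9 + 16·4 + 32·1 + 64·0 = 318.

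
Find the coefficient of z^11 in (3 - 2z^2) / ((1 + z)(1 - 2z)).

3413

The denominator gives the recurrence a_n = a_(n−1) + 2a_(n−2) for n ≥ 3; the numerator fixes a_0 = 3, a_1 = 3, a_2 = 7.
Iterating: 3, 3, 7, 13, 27, 53, 107, 213, 427, 853, 1707, 3413, so a_11 = 3413.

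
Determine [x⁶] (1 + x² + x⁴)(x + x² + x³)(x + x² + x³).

5

(1 + x² + x⁴) has coefficients 1,0,1,0,1 for degrees 0…4.
(x + x² + x³) has coefficients 0,1,1,1,0,0,0 for degrees 0…6.
Finally multiplying by (x + x² + x³), the product of all factors after the first has coefficients 0,0,1,2,3,2,1 for degrees 0…6.
[x⁶] = 1·1 + 1·3 + 1·1 = 5.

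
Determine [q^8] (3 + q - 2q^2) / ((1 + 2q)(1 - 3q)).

The denominator gives the recurrence a_n = a_(n−1) + 6a_(n−2) for n ≥ 3; the numerator fixes a_0 = 3, a_1 = 4, a_2 = 20.
Iterating: 3, 4, 20, 44, 164, 428, 1412, 3980, 12452, so a_8 = 12452.

12452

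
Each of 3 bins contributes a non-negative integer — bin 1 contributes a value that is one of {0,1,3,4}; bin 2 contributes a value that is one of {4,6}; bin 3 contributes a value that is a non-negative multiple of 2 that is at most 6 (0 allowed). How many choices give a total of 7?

3

The generating function for the choices is (1 + t + t^3 + t^4)·(t^4 + t^6)·(1 + t^2 + t^4 + t^6); the count is [t^7].
(1 + t + t^3 + t^4) has coefficients 1,1,0,1,1 for degrees 0…4.
(t^4 + t^6) has coefficients 0,0,0,0,1,0,1,0 for degrees 0…7.
Finally multiplying by (1 + t^2 + t^4 + t^6), the product of all factors after the first has coefficients 0,0,0,0,1,0,2,0 for degrees 0…7.
[t^7] = 1·0 + 1·2 + 1·1 + 1·0 = 3.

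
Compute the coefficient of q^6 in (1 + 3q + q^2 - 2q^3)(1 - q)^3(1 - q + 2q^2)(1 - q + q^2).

(1 + 3q + q^2 - 2q^3) has coefficients 1,3,1,-2 for degrees 0…3.
(1 - q)^3 has coefficients 1,-3,3,-1,0,0,0 for degrees 0…6.
Multiplying by (1 - q + 2q^2) gives running coefficients 1,-4,8,-10,7,-2,0 for degrees 0…6.
Finally multiplying by (1 - q + q^2), the product of all factors after the first has coefficients 1,-5,13,-22,25,-19,9 for degrees 0…6.
[q^6] = 1·9 + 3·(-19) + 1·25 − 2·(-22) = 21.

21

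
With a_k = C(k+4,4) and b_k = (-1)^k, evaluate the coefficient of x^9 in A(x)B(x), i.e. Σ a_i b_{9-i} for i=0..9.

This is [x^9] in the product of the two ordinary generating functions.
Σ = 1·(-1) + 5·1 + 15·(-1) + 35·1 + 70·(-1) + 126·1 + 210·(-1) + 330·1 + 495·(-1) + 715·1 = 420.

420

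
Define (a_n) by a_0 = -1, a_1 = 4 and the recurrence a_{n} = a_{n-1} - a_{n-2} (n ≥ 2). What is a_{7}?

The ordinary generating function has denominator 1 - t + t^2.
Iterating the recurrence: a_0,…,a_{7} = -1, 4, 5, 1, -4, -5, -1, 4.

4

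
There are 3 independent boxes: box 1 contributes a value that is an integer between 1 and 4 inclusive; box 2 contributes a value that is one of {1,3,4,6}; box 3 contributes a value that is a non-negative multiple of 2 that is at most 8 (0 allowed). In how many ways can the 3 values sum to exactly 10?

8

The generating function for the choices is (q + q^2 + q^3 + q^4)·(q + q^3 + q^4 + q^6)·(1 + q^2 + q^4 + q^6 + q^8); the count is [q^10].
(q + q^2 + q^3 + q^4) has coefficients 0,1,1,1,1 for degrees 0…4.
(q + q^3 + q^4 + q^6) has coefficients 0,1,0,1,1,0,1,0,0,0,0 for degrees 0…10.
Finally multiplying by (1 + q^2 + q^4 + q^6 + q^8), the product of all factors after the first has coefficients 0,1,0,2,1,2,2,2,2,2,2 for degrees 0…10.
[q^10] = 1·2 + 1·2 + 1·2 + 1·2 = 8.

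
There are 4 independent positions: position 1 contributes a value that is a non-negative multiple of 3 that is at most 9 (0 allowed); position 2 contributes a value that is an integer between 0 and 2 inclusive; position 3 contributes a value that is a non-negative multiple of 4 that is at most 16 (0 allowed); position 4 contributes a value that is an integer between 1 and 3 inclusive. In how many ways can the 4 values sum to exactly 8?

The generating function for the choices is (1 + q³ + q⁶ + q⁹)·(1 + q + q²)·(1 + q⁴ + q⁸ + q¹² + q¹⁶)·(q + q² + q³); the count is [q⁸].
(1 + q³ + q⁶ + q⁹) has coefficients 1,0,0,1,0,0,1,0,0 for degrees 0…8.
(1 + q + q²) has coefficients 1,1,1,0,0,0,0,0,0 for degrees 0…8.
Multiplying by (1 + q⁴ + q⁸ + q¹² + q¹⁶) gives running coefficients 1,1,1,0,1,1,1,0,1 for degrees 0…8.
Finally multiplying by (q + q² + q³), the product of all factors after the first has coefficients 0,1,2,3,2,2,2,3,2 for degrees 0…8.
[q⁸] = 1·2 + 1·2 + 1·2 = 6.

6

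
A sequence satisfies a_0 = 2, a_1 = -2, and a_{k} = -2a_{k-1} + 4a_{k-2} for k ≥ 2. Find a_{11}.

-407552

The ordinary generating function has denominator 1 + 2q - 4q^2.
Iterating the recurrence: a_0,…,a_{11} = 2, -2, 12, -32, 112, -352, 1152, -3712, 12032, -38912, 125952, -407552.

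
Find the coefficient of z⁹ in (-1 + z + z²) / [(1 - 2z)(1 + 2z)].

The denominator gives the recurrence a_n = 4a_(n−2) for n ≥ 3; the numerator fixes a_0 = -1, a_1 = 1, a_2 = -3.
Iterating: -1, 1, -3, 4, -12, 16, -48, 64, -192, 256, so a_9 = 256.

256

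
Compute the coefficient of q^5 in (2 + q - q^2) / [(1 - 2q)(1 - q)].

The denominator gives the recurrence a_n = 3a_(n−1) − 2a_(n−2) for n ≥ 3; the numerator fixes a_0 = 2, a_1 = 7, a_2 = 16.
Iterating: 2, 7, 16, 34, 70, 142, so a_5 = 142.

142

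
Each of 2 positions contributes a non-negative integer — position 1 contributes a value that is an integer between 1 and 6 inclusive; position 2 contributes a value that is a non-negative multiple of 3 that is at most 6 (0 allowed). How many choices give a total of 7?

The generating function for the choices is (y + y^2 + y^3 + y^4 + y^5 + y^6)·(1 + y^3 + y^6); the count is [y^7].
(y + y^2 + y^3 + y^4 + y^5 + y^6) has coefficients 0,1,1,1,1,1,1 for degrees 0…6.
(1 + y^3 + y^6) has coefficients 1,0,0,1,0,0,1,0 for degrees 0…7.
[y^7] = 1·1 + 1·0 + 1·0 + 1·1 + 1·0 + 1·0 = 2.

2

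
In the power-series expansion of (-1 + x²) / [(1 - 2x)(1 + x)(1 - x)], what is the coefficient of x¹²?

The denominator gives the recurrence a_n = 2a_(n−1) + a_(n−2) − 2a_(n−3) for n ≥ 3; the numerator fixes a_0 = -1, a_1 = -2, a_2 = -4.
Iterating: -1, -2, -4, -8, -16, -32, -64, -128, -256, -512, -1024, -2048, -4096, so a_12 = -4096.

-4096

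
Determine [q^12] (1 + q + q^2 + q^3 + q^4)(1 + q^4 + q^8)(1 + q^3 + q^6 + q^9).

4

(1 + q + q^2 + q^3 + q^4) has coefficients 1,1,1,1,1 for degrees 0…4.
(1 + q^4 + q^8) has coefficients 1,0,0,0,1,0,0,0,1,0,0,0,0 for degrees 0…12.
Finally multiplying by (1 + q^3 + q^6 + q^9), the product of all factors after the first has coefficients 1,0,0,1,1,0,1,1,1,1,1,1,0 for degrees 0…12.
[q^12] = 1·0 + 1·1 + 1·1 + 1·1 + 1·1 = 4.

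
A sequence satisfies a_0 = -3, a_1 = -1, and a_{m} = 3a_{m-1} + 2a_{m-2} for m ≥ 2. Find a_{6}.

The ordinary generating function has denominator 1 - 3y - 2y^2.
Iterating the recurrence: a_0,…,a_{6} = -3, -1, -9, -29, -105, -373, -1329.

-1329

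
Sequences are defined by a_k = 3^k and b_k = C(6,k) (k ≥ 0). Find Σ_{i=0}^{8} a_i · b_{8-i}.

The convolution is the x^8 coefficient of A(x)B(x).
Σ = 1·0 + 3·0 + 9·1 + 27·6 + 81·15 + 243·20 + 729·15 + 2187·6 + 6561·1 = 36864.

36864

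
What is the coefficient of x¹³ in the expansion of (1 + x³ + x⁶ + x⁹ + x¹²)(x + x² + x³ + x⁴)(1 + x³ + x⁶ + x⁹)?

(1 + x³ + x⁶ + x⁹ + x¹²) has coefficients 1,0,0,1,0,0,1,0,0,1,0,0,1 for degrees 0…12.
(x + x² + x³ + x⁴) has coefficients 0,1,1,1,1,0,0,0,0,0,0,0,0,0 for degrees 0…13.
Finally multiplying by (1 + x³ + x⁶ + x⁹), the product of all factors after the first has coefficients 0,1,1,1,2,1,1,2,1,1,2,1,1,1 for degrees 0…13.
[x¹³] = 1·1 + 1·2 + 1·2 + 1·2 + 1·1 = 8.

8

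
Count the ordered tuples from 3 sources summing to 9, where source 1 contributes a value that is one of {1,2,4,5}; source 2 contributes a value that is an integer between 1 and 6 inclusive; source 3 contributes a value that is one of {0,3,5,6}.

10

The generating function for the choices is (x + x² + x⁴ + x⁵)·(x + x² + x³ + x⁴ + x⁵ + x⁶)·(1 + x³ + x⁵ + x⁶); the count is [x⁹].
(x + x² + x⁴ + x⁵) has coefficients 0,1,1,0,1,1 for degrees 0…5.
(x + x² + x³ + x⁴ + x⁵ + x⁶) has coefficients 0,1,1,1,1,1,1,0,0,0 for degrees 0…9.
Finally multiplying by (1 + x³ + x⁵ + x⁶), the product of all factors after the first has coefficients 0,1,1,1,2,2,3,3,3,3 for degrees 0…9.
[x⁹] = 1·3 + 1·3 + 1·2 + 1·2 = 10.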